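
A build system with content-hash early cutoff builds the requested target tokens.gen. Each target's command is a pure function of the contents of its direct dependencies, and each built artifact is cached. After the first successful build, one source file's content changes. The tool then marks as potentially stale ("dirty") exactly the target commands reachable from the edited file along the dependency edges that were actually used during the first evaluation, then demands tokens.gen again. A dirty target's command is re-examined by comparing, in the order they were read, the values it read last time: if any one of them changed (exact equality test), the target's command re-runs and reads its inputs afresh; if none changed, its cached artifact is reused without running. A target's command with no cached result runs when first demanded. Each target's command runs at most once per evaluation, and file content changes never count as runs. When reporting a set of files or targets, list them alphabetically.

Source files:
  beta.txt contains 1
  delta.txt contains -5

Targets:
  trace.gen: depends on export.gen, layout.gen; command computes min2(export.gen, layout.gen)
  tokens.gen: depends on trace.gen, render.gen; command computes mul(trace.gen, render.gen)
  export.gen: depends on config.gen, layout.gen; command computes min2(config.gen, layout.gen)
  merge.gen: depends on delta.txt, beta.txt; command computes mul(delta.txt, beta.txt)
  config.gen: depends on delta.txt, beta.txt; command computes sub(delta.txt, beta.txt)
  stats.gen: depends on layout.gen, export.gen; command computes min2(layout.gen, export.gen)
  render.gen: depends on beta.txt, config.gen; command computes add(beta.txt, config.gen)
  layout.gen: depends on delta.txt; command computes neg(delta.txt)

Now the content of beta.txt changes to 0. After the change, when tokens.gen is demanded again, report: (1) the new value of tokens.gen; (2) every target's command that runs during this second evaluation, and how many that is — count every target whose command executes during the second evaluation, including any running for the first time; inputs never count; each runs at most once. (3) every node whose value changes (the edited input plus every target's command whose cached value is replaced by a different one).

First evaluation (everything demanded from the output):
  config.gen = sub(-5, 1) = -6
  layout.gen = neg(-5) = 5
  export.gen = min2(-6, 5) = -6
  render.gen = add(1, -6) = -5
  trace.gen = min2(-6, 5) = -6
  tokens.gen = mul(-6, -5) = 30

Propagation after the edit:
  config.gen: runs — beta.txt 1->0; result -5.
  export.gen: runs — config.gen -6->-5; result -5.
  render.gen: runs — beta.txt 1->0; config.gen -6->-5; result -5 (same value as before).
  trace.gen: runs — export.gen -6->-5; result -5.
  tokens.gen: runs — trace.gen -6->-5; result 25.

New value of tokens.gen: 25.
Target commands that run: config.gen, export.gen, render.gen, tokens.gen, trace.gen — 5 in total.
Values that change: beta.txt, config.gen, export.gen, tokens.gen, trace.gen.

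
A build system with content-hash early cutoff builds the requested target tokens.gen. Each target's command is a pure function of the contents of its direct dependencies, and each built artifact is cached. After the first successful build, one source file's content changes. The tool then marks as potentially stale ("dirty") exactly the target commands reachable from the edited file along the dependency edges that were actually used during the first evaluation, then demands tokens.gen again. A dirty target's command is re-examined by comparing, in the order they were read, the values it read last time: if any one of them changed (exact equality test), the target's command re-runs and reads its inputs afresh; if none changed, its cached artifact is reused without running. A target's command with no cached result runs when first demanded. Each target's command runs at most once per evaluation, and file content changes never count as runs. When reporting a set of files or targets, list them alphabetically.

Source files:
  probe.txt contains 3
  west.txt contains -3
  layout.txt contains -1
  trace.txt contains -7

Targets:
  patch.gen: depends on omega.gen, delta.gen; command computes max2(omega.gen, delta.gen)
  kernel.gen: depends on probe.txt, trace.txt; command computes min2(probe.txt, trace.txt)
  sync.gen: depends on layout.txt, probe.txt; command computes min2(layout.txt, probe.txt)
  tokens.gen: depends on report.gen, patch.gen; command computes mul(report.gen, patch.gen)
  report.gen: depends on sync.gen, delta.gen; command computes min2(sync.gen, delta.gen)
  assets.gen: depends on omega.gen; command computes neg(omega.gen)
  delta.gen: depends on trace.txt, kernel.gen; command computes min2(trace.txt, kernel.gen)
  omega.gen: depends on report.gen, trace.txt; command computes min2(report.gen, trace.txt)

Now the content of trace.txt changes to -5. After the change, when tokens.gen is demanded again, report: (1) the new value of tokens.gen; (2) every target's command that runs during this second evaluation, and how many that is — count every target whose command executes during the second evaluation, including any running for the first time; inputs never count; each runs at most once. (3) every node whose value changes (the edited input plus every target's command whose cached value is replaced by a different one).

First evaluation (everything demanded from the output):
  kernel.gen = min2(3, -7) = -7
  delta.gen = min2(-7, -7) = -7
  sync.gen = min2(-1, 3) = -1
  report.gen = min2(-1, -7) = -7
  omega.gen = min2(-7, -7) = -7
  patch.gen = max2(-7, -7) = -7
  tokens.gen = mul(-7, -7) = 49

Propagation after the edit:
  kernel.gen: runs — trace.txt -7->-5; result -5.
  delta.gen: runs — trace.txt -7->-5; kernel.gen -7->-5; result -5.
  report.gen: runs — delta.gen -7->-5; result -5.
  omega.gen: runs — report.gen -7->-5; trace.txt -7->-5; result -5.
  patch.gen: runs — omega.gen -7->-5; delta.gen -7->-5; result -5.
  tokens.gen: runs — report.gen -7->-5; patch.gen -7->-5; result 25.

New value of tokens.gen: 25.
Target commands that run: delta.gen, kernel.gen, omega.gen, patch.gen, report.gen, tokens.gen — 6 in total.
Values that change: delta.gen, kernel.gen, omega.gen, patch.gen, report.gen, tokens.gen, trace.txt.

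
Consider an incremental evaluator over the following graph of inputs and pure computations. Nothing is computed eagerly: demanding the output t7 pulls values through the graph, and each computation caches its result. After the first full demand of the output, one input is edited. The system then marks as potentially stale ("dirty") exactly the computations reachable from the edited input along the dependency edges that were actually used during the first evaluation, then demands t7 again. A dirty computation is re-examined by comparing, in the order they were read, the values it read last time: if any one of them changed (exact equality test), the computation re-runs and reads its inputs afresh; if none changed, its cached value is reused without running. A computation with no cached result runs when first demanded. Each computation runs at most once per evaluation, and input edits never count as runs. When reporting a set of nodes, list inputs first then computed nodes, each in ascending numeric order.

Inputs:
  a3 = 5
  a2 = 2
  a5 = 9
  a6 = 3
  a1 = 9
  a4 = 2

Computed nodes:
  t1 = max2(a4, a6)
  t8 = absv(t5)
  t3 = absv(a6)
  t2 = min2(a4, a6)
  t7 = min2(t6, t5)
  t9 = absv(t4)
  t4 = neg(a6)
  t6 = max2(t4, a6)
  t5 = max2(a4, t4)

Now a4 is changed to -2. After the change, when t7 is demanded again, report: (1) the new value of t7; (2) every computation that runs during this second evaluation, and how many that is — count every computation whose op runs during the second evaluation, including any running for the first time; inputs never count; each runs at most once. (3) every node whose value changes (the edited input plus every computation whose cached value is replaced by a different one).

t7 now evaluates to -2.
Run set: t5, t7 (2 run).
Changed values: a4, t5, t7.

Initial pass — values computed on the first demand:
  t4 = neg(3) = -3
  t5 = max2(2, -3) = 2
  t6 = max2(-3, 3) = 3
  t7 = min2(3, 2) = 2

Second demand — change propagation:
  t5: re-runs because a4 2->-2; new result -2.
  t7: re-runs because t5 2->-2; new result -2.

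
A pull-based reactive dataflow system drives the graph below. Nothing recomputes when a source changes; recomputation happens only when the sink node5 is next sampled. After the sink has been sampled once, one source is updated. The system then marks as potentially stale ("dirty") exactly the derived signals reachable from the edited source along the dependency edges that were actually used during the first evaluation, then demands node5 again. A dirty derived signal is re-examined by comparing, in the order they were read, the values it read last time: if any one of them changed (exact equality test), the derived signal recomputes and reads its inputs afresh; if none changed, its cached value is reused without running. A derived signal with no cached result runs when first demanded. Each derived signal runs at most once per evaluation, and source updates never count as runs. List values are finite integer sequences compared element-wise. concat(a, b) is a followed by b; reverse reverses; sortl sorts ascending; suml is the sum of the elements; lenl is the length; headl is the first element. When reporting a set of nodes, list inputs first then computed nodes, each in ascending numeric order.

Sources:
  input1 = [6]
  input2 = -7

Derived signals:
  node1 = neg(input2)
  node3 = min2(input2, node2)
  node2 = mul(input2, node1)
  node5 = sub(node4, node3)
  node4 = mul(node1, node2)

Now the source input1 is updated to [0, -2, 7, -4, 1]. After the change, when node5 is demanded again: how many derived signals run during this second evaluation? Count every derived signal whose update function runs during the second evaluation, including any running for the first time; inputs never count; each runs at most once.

First evaluation (everything demanded from the output):
  node1 = neg(-7) = 7
  node2 = mul(-7, 7) = -49
  node3 = min2(-7, -49) = -49
  node4 = mul(7, -49) = -343
  node5 = sub(-343, -49) = -294

Propagation after the edit:
  input1 feeds no computation that the output demands — nothing is marked dirty and nothing runs.

Key observation: input1 is never demanded by the output, so the edit triggers no recomputation at all.

Derived signals that run: none — 0 in total.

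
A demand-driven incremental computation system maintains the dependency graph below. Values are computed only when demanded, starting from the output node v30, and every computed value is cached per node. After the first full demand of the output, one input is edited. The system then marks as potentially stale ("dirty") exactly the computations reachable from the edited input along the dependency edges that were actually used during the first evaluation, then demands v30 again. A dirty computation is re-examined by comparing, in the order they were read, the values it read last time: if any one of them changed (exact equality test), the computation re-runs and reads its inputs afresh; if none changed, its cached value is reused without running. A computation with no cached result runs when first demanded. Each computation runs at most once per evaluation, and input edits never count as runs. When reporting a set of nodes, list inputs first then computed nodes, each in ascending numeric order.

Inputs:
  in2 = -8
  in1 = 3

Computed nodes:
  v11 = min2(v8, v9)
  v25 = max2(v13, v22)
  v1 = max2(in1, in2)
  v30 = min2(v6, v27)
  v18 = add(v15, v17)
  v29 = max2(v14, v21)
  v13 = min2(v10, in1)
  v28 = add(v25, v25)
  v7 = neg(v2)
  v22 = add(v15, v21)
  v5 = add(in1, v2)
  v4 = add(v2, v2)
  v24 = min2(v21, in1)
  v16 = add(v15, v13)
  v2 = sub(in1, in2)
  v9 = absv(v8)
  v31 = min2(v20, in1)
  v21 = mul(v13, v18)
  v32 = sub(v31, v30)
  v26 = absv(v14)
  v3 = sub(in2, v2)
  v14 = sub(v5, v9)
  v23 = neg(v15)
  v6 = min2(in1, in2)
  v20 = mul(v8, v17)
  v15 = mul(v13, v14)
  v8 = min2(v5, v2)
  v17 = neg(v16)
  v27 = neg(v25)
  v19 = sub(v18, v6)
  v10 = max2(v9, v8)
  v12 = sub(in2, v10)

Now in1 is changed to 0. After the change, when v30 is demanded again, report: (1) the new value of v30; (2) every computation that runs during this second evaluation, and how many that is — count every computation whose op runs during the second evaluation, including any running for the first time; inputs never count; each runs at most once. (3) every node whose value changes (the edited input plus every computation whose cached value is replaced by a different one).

New value of v30: -8.
Computations that run: v2, v5, v6, v8, v9, v10, v13, v14, v15, v16, v17, v18, v21, v22, v25, v27, v30 — 17 in total.
Values that change: in1, v2, v5, v8, v9, v10, v13, v14, v15, v16, v17, v18, v21, v25, v27.

First evaluation (everything demanded from the output):
  v2 = sub(3, -8) = 11
  v5 = add(3, 11) = 14
  v6 = min2(3, -8) = -8
  v8 = min2(14, 11) = 11
  v9 = absv(11) = 11
  v10 = max2(11, 11) = 11
  v13 = min2(11, 3) = 3
  v14 = sub(14, 11) = 3
  v15 = mul(3, 3) = 9
  v16 = add(9, 3) = 12
  v17 = neg(12) = -12
  v18 = add(9, -12) = -3
  v21 = mul(3, -3) = -9
  v22 = add(9, -9) = 0
  v25 = max2(3, 0) = 3
  v27 = neg(3) = -3
  v30 = min2(-8, -3) = -8

Propagation after the edit:
  v2: runs — in1 3->0; result 8.
  v5: runs — in1 3->0; v2 11->8; result 8.
  v6: runs — in1 3->0; result -8 (same value as before).
  v8: runs — v5 14->8; v2 11->8; result 8.
  v9: runs — v8 11->8; result 8.
  v10: runs — v9 11->8; v8 11->8; result 8.
  v13: runs — v10 11->8; in1 3->0; result 0.
  v14: runs — v5 14->8; v9 11->8; result 0.
  v15: runs — v13 3->0; v14 3->0; result 0.
  v16: runs — v15 9->0; v13 3->0; result 0.
  v17: runs — v16 12->0; result 0.
  v18: runs — v15 9->0; v17 -12->0; result 0.
  v21: runs — v13 3->0; v18 -3->0; result 0.
  v22: runs — v15 9->0; v21 -9->0; result 0 (same value as before).
  v25: runs — v13 3->0; result 0.
  v27: runs — v25 3->0; result 0.
  v30: runs — v27 -3->0; result -8 (same value as before).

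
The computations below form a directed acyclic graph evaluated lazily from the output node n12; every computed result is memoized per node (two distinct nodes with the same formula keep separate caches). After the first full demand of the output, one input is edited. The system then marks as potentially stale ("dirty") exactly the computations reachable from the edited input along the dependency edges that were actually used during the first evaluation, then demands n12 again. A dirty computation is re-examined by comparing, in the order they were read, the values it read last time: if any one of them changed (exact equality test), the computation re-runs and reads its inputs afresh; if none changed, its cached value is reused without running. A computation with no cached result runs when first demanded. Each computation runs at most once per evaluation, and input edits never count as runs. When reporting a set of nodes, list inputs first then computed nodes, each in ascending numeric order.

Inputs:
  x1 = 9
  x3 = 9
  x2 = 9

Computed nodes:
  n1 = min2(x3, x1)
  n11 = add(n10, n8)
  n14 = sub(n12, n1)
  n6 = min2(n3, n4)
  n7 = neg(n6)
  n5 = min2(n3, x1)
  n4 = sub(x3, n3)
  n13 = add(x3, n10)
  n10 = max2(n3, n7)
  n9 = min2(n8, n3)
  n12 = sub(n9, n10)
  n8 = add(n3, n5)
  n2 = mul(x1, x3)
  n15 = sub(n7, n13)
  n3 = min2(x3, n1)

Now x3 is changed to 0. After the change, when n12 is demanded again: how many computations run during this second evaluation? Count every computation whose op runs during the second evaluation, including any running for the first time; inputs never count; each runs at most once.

First demand of the output computes:
  n1 = min2(9, 9) = 9
  n3 = min2(9, 9) = 9
  n4 = sub(9, 9) = 0
  n5 = min2(9, 9) = 9
  n6 = min2(9, 0) = 0
  n7 = neg(0) = 0
  n8 = add(9, 9) = 18
  n9 = min2(18, 9) = 9
  n10 = max2(9, 0) = 9
  n12 = sub(9, 9) = 0

After the edit, cleaning proceeds:
  n1: a read changed (x3 9->0) — executes, giving 0.
  n3: a read changed (x3 9->0; n1 9->0) — executes, giving 0.
  n4: a read changed (x3 9->0; n3 9->0) — executes, giving 0 — identical to its old value.
  n5: a read changed (n3 9->0) — executes, giving 0.
  n6: a read changed (n3 9->0) — executes, giving 0 — identical to its old value.
  n7: dirty, but its reads are unchanged (n6 unchanged); cached 0 stands.
  n8: a read changed (n3 9->0; n5 9->0) — executes, giving 0.
  n9: a read changed (n8 18->0; n3 9->0) — executes, giving 0.
  n10: a read changed (n3 9->0) — executes, giving 0.
  n12: a read changed (n9 9->0; n10 9->0) — executes, giving 0 — identical to its old value.

Note where the cutoff bites: n7 is checked, finds nothing changed, and keeps its cache.

9 computations run: n1, n3, n4, n5, n6, n8, n9, n10, n12.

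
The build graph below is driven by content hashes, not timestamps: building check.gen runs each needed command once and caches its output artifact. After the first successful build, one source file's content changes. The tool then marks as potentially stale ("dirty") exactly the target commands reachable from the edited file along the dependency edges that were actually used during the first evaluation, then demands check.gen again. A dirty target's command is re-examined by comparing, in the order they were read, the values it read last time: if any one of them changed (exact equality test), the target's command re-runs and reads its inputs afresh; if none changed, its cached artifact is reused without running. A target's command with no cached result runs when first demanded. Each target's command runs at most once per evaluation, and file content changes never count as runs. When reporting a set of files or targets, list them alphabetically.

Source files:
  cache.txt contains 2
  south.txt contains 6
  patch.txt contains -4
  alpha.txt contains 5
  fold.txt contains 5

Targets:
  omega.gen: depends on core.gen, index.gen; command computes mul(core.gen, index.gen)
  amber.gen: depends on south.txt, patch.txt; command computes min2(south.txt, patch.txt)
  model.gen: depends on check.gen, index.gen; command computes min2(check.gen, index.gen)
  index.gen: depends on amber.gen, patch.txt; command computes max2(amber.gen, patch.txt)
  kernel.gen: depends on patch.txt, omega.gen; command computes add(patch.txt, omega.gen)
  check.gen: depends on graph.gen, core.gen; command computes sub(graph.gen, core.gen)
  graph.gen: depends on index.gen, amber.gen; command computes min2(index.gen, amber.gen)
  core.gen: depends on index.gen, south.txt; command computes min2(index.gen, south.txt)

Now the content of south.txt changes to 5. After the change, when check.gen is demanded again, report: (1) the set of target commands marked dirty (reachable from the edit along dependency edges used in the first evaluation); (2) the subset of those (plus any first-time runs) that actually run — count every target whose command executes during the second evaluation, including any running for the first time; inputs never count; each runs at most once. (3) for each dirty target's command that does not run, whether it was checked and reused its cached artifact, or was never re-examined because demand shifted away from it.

Dirty set: amber.gen, check.gen, core.gen, graph.gen, index.gen.
Run set: amber.gen, core.gen (2 run).
Re-examined without running (cache reused): check.gen, graph.gen, index.gen.
The important point: at index.gen every value read last time is unchanged, so the dirty flag clears without a run.

Initial pass — values computed on the first demand:
  amber.gen = min2(6, -4) = -4
  index.gen = max2(-4, -4) = -4
  core.gen = min2(-4, 6) = -4
  graph.gen = min2(-4, -4) = -4
  check.gen = sub(-4, -4) = 0

Second demand — change propagation:
  amber.gen: re-runs because south.txt 6->5; new result -4 (unchanged).
  index.gen: re-examined; everything it read last time is the same (amber.gen unchanged, patch.txt unchanged) — cache -4 kept, no run.
  core.gen: re-runs because south.txt 6->5; new result -4 (unchanged).
  graph.gen: re-examined; everything it read last time is the same (index.gen unchanged, amber.gen unchanged) — cache -4 kept, no run.
  check.gen: re-examined; everything it read last time is the same (graph.gen unchanged, core.gen unchanged) — cache 0 kept, no run.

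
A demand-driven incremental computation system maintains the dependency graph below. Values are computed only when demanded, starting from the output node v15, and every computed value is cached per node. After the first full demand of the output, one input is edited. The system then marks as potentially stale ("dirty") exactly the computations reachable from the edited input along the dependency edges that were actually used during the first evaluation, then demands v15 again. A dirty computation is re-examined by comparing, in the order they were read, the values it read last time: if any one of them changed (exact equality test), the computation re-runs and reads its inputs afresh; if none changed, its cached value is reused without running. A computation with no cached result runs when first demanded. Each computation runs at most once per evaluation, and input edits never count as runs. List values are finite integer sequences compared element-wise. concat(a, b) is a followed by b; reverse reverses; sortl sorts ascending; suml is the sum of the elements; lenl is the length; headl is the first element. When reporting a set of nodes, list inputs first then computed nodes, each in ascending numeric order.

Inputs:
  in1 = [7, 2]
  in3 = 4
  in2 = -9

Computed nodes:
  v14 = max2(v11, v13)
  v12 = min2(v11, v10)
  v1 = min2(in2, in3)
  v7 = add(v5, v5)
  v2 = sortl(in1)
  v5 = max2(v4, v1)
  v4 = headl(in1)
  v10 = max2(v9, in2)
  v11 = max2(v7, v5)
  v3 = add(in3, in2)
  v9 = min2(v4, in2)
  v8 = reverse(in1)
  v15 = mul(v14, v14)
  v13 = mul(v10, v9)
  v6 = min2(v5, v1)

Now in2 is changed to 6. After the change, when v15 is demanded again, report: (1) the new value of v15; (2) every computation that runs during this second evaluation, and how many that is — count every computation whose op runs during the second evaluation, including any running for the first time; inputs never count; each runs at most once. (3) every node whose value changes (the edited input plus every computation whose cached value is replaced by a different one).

New value of v15: 1296.
Computations that run: v1, v5, v9, v10, v13, v14, v15 — 7 in total.
Values that change: in2, v1, v9, v10, v13, v14, v15.
Key observation: the cutoff stops propagation at v7 — its inputs' values are unchanged, so it reuses its cache.

First evaluation (everything demanded from the output):
  v1 = min2(-9, 4) = -9
  v4 = headl([7, 2]) = 7
  v5 = max2(7, -9) = 7
  v7 = add(7, 7) = 14
  v9 = min2(7, -9) = -9
  v10 = max2(-9, -9) = -9
  v11 = max2(14, 7) = 14
  v13 = mul(-9, -9) = 81
  v14 = max2(14, 81) = 81
  v15 = mul(81, 81) = 6561

Propagation after the edit:
  v1: runs — in2 -9->6; result 4.
  v5: runs — v1 -9->4; result 7 (same value as before).
  v7: checked — values it read are unchanged (v5 unchanged, v5 unchanged); reused cached 14 without running.
  v9: runs — in2 -9->6; result 6.
  v10: runs — v9 -9->6; in2 -9->6; result 6.
  v11: checked — values it read are unchanged (v7 unchanged, v5 unchanged); reused cached 14 without running.
  v13: runs — v10 -9->6; v9 -9->6; result 36.
  v14: runs — v13 81->36; result 36.
  v15: runs — v14 81->36; v14 81->36; result 1296.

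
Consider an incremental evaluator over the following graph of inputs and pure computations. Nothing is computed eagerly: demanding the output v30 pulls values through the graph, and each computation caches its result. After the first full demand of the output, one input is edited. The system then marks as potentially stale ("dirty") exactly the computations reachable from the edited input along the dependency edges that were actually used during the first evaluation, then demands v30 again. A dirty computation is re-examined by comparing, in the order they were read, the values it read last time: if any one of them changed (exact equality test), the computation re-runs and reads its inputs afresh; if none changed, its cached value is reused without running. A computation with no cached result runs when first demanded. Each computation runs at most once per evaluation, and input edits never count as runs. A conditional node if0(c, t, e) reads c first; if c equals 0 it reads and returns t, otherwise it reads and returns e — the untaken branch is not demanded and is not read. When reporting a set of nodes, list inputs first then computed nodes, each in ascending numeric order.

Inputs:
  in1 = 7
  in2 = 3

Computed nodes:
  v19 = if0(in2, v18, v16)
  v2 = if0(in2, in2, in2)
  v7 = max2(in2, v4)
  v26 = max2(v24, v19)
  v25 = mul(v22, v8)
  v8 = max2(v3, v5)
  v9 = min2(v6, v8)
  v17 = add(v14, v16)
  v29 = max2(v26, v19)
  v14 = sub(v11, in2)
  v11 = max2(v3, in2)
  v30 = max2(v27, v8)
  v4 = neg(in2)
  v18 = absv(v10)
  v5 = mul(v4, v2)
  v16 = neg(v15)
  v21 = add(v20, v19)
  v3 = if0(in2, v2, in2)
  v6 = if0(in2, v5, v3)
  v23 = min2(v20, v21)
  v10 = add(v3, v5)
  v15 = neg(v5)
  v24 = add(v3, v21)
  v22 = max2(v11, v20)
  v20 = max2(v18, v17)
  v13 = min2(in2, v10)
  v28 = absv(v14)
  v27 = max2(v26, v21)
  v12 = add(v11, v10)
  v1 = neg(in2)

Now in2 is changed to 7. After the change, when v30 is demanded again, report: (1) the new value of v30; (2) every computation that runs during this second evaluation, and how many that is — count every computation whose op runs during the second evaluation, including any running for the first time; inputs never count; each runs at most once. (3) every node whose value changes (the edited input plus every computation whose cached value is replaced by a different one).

Initial pass — values computed on the first demand:
  v2 = if0(in2=3 -> else branch in2) = 3
  v3 = if0(in2=3 -> else branch in2) = 3
  v4 = neg(3) = -3
  v5 = mul(-3, 3) = -9
  v8 = max2(3, -9) = 3
  v10 = add(3, -9) = -6
  v11 = max2(3, 3) = 3
  v14 = sub(3, 3) = 0
  v15 = neg(-9) = 9
  v16 = neg(9) = -9
  v17 = add(0, -9) = -9
  v18 = absv(-6) = 6
  v19 = if0(in2=3 -> else branch v16) = -9
  v20 = max2(6, -9) = 6
  v21 = add(6, -9) = -3
  v24 = add(3, -3) = 0
  v26 = max2(0, -9) = 0
  v27 = max2(0, -3) = 0
  v30 = max2(0, 3) = 3

Second demand — change propagation:
  v2: re-runs because in2 3->7; in2 3->7; new result 7.
  v3: re-runs because in2 3->7; in2 3->7; new result 7.
  v4: re-runs because in2 3->7; new result -7.
  v5: re-runs because v4 -3->-7; v2 3->7; new result -49.
  v8: re-runs because v3 3->7; v5 -9->-49; new result 7.
  v10: re-runs because v3 3->7; v5 -9->-49; new result -42.
  v11: re-runs because v3 3->7; in2 3->7; new result 7.
  v14: re-runs because v11 3->7; in2 3->7; new result 0 (unchanged).
  v15: re-runs because v5 -9->-49; new result 49.
  v16: re-runs because v15 9->49; new result -49.
  v17: re-runs because v16 -9->-49; new result -49.
  v18: re-runs because v10 -6->-42; new result 42.
  v19: re-runs because in2 3->7; v16 -9->-49; new result -49.
  v20: re-runs because v18 6->42; v17 -9->-49; new result 42.
  v21: re-runs because v20 6->42; v19 -9->-49; new result -7.
  v24: re-runs because v3 3->7; v21 -3->-7; new result 0 (unchanged).
  v26: re-runs because v19 -9->-49; new result 0 (unchanged).
  v27: re-runs because v21 -3->-7; new result 0 (unchanged).
  v30: re-runs because v8 3->7; new result 7.

v30 now evaluates to 7.
Run set: v2, v3, v4, v5, v8, v10, v11, v14, v15, v16, v17, v18, v19, v20, v21, v24, v26, v27, v30 (19 run).
Changed values: in2, v2, v3, v4, v5, v8, v10, v11, v15, v16, v17, v18, v19, v20, v21, v30.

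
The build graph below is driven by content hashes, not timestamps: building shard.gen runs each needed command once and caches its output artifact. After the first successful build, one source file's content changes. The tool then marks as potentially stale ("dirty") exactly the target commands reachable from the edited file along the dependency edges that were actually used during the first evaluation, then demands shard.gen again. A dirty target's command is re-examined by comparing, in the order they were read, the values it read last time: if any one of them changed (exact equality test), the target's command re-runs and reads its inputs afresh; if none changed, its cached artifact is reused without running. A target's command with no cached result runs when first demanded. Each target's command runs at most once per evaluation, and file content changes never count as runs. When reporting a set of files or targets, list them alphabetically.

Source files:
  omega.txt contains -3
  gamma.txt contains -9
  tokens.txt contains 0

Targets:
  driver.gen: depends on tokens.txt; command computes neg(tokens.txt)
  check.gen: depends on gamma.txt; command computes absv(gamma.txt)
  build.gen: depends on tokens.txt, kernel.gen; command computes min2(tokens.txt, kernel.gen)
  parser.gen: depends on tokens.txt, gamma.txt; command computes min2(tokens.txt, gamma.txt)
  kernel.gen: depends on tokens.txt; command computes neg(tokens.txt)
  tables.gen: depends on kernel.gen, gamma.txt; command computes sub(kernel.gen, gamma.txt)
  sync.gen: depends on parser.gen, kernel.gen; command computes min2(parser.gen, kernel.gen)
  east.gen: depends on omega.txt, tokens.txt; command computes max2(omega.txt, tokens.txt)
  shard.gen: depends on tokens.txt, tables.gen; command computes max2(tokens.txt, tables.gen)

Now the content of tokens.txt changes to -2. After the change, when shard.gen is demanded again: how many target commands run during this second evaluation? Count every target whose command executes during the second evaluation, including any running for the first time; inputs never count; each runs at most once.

Run set: kernel.gen, shard.gen, tables.gen (3 run).

Initial pass — values computed on the first demand:
  kernel.gen = neg(0) = 0
  tables.gen = sub(0, -9) = 9
  shard.gen = max2(0, 9) = 9

Second demand — change propagation:
  kernel.gen: re-runs because tokens.txt 0->-2; new result 2.
  tables.gen: re-runs because kernel.gen 0->2; new result 11.
  shard.gen: re-runs because tokens.txt 0->-2; tables.gen 9->11; new result 11.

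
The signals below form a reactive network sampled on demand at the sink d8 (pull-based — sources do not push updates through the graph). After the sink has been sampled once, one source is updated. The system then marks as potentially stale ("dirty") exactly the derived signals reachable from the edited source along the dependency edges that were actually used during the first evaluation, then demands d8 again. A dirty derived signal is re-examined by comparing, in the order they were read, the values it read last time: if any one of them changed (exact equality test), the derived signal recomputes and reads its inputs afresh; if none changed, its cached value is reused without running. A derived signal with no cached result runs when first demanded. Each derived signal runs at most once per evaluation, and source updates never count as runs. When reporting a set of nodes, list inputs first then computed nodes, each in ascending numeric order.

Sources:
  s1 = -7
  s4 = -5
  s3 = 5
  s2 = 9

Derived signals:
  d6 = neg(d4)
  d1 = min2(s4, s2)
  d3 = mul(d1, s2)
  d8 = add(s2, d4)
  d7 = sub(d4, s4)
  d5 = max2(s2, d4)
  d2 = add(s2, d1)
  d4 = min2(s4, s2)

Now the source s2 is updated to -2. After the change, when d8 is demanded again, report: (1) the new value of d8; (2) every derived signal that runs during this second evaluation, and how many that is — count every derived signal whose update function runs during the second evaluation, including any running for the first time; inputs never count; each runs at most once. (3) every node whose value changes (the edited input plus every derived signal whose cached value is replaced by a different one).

Initial pass — values computed on the first demand:
  d4 = min2(-5, 9) = -5
  d8 = add(9, -5) = 4

Second demand — change propagation:
  d4: re-runs because s2 9->-2; new result -5 (unchanged).
  d8: re-runs because s2 9->-2; new result -7.

d8 now evaluates to -7.
Run set: d4, d8 (2 run).
Changed values: s2, d8.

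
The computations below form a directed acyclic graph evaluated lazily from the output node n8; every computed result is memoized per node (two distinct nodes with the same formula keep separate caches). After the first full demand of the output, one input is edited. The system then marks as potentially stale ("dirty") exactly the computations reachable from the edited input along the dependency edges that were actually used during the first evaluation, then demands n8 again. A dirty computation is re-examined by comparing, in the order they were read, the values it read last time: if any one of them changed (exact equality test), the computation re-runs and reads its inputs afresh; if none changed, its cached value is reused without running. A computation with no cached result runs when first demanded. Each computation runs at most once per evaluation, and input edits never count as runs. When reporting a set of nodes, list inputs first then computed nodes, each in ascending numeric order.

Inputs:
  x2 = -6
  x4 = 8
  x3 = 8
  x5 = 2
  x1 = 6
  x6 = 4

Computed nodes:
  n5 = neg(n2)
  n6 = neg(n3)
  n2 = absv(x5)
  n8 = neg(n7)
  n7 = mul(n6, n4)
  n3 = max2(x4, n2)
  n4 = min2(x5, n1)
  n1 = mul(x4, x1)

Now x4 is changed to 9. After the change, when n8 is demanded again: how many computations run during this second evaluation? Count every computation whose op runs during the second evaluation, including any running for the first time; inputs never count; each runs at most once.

First demand of the output computes:
  n1 = mul(8, 6) = 48
  n2 = absv(2) = 2
  n3 = max2(8, 2) = 8
  n4 = min2(2, 48) = 2
  n6 = neg(8) = -8
  n7 = mul(-8, 2) = -16
  n8 = neg(-16) = 16

After the edit, cleaning proceeds:
  n1: a read changed (x4 8->9) — executes, giving 54.
  n3: a read changed (x4 8->9) — executes, giving 9.
  n4: a read changed (n1 48->54) — executes, giving 2 — identical to its old value.
  n6: a read changed (n3 8->9) — executes, giving -9.
  n7: a read changed (n6 -8->-9) — executes, giving -18.
  n8: a read changed (n7 -16->-18) — executes, giving 18.

6 computations run: n1, n3, n4, n6, n7, n8.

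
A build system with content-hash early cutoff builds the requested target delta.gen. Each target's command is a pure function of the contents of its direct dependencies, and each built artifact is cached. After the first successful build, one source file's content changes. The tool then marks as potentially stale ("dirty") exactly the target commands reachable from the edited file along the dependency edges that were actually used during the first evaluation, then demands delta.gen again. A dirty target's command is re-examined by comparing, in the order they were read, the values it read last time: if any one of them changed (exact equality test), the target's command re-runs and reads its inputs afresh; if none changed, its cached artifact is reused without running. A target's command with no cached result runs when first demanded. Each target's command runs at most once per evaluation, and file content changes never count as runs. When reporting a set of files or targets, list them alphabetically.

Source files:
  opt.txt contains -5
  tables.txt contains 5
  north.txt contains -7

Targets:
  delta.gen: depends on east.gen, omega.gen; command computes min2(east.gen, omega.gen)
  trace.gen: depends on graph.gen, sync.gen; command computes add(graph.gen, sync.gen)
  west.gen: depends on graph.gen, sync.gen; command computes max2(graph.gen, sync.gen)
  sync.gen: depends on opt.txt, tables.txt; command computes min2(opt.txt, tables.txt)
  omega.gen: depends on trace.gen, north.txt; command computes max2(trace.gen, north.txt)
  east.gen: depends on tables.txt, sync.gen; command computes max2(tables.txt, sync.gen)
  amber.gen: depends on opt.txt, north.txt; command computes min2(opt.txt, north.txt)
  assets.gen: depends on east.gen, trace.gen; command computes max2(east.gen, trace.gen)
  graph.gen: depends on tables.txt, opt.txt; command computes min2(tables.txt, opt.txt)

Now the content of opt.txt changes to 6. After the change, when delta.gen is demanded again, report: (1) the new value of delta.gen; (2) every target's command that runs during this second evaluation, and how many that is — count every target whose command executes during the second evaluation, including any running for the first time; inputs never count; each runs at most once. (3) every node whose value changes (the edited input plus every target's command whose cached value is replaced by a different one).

New value of delta.gen: 5.
Target commands that run: delta.gen, east.gen, graph.gen, omega.gen, sync.gen, trace.gen — 6 in total.
Values that change: delta.gen, graph.gen, omega.gen, opt.txt, sync.gen, trace.gen.

First evaluation (everything demanded from the output):
  graph.gen = min2(5, -5) = -5
  sync.gen = min2(-5, 5) = -5
  east.gen = max2(5, -5) = 5
  trace.gen = add(-5, -5) = -10
  omega.gen = max2(-10, -7) = -7
  delta.gen = min2(5, -7) = -7

Propagation after the edit:
  graph.gen: runs — opt.txt -5->6; result 5.
  sync.gen: runs — opt.txt -5->6; result 5.
  east.gen: runs — sync.gen -5->5; result 5 (same value as before).
  trace.gen: runs — graph.gen -5->5; sync.gen -5->5; result 10.
  omega.gen: runs — trace.gen -10->10; result 10.
  delta.gen: runs — omega.gen -7->10; result 5.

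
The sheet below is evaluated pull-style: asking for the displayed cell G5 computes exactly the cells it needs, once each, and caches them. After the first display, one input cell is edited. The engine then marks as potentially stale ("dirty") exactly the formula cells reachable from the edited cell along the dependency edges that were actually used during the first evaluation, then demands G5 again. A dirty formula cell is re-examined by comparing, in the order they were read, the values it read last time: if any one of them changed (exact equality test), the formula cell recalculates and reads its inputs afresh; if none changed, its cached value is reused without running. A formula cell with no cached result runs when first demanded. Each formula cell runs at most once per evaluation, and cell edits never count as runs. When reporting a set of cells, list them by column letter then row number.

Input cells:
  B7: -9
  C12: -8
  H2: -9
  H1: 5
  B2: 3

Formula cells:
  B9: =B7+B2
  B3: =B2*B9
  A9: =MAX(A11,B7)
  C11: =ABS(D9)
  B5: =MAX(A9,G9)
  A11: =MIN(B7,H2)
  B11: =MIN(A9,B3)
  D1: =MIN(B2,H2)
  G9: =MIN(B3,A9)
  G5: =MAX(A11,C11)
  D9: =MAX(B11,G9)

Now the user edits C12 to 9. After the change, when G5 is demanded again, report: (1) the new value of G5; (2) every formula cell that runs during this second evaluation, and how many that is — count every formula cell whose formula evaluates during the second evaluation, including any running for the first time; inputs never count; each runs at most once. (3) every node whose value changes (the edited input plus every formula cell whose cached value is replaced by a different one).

Demanding G5 again yields 18.
0 formula cells run: none.
The nodes whose values change: C12.
Note the shortcut — nothing in the graph depends on C12 at all, so no recomputation happens.

First demand of the output computes:
  A11 = MIN(-9, -9) = -9
  A9 = MAX(-9, -9) = -9
  B9 = -9 + 3 = -6
  B3 = 3 * -6 = -18
  B11 = MIN(-9, -18) = -18
  G9 = MIN(-18, -9) = -18
  D9 = MAX(-18, -18) = -18
  C11 = ABS(-18) = 18
  G5 = MAX(-9, 18) = 18

After the edit, cleaning proceeds:
  no node depends on C12 at all; the second demand re-runs nothing.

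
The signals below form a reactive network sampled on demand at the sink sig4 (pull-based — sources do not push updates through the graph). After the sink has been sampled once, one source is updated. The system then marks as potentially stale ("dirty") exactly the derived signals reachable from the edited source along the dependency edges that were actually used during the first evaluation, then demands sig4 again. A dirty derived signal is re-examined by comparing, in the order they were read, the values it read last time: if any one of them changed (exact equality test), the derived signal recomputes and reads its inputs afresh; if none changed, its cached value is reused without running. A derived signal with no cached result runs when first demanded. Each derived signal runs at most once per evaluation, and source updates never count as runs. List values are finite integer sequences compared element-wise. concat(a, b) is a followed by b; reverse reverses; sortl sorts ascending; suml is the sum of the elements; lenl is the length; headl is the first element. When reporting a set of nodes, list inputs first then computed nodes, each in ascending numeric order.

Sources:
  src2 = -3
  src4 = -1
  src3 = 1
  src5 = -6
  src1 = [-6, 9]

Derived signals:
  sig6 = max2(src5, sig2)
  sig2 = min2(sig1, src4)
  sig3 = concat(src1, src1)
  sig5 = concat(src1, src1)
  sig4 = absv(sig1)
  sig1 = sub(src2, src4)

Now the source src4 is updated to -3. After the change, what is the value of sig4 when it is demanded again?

sig4 now evaluates to 0.

Initial pass — values computed on the first demand:
  sig1 = sub(-3, -1) = -2
  sig4 = absv(-2) = 2

Second demand — change propagation:
  sig1: re-runs because src4 -1->-3; new result 0.
  sig4: re-runs because sig1 -2->0; new result 0.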